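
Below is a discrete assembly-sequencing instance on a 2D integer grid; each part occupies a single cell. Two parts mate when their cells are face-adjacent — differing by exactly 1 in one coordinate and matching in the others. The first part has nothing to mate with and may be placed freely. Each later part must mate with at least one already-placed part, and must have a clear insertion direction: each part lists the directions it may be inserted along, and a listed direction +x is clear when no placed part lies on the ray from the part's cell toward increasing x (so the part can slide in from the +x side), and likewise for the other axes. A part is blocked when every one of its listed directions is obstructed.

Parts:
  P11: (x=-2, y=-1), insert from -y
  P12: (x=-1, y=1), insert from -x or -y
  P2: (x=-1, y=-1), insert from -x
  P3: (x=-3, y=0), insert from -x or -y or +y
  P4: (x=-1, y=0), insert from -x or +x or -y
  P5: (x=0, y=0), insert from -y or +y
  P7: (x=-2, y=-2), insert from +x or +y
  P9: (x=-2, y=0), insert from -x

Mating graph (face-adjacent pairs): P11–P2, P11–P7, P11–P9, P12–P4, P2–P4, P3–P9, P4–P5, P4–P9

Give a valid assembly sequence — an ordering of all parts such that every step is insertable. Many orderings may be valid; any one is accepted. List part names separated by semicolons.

P5; P4; P12; P2; P11; P7; P9; P3

1. P5@(0, 0) [-y clear] — {P5}
2. P4@(-1, 0) [-x clear] — {P4, P5}
3. P12@(-1, 1) [-x clear] — {P12, P4, P5}
4. P2@(-1, -1) [-x clear] — {P12, P2, P4, P5}
5. P11@(-2, -1) [-y clear] — {P11, P12, P2, P4, P5}
6. P7@(-2, -2) [+x clear] — {P11, P12, P2, P4, P5, P7}
7. P9@(-2, 0) [-x clear] — {P11, P12, P2, P4, P5, P7, P9}
8. P3@(-3, 0) [-x clear] — {P11, P12, P2, P3, P4, P5, P7, P9}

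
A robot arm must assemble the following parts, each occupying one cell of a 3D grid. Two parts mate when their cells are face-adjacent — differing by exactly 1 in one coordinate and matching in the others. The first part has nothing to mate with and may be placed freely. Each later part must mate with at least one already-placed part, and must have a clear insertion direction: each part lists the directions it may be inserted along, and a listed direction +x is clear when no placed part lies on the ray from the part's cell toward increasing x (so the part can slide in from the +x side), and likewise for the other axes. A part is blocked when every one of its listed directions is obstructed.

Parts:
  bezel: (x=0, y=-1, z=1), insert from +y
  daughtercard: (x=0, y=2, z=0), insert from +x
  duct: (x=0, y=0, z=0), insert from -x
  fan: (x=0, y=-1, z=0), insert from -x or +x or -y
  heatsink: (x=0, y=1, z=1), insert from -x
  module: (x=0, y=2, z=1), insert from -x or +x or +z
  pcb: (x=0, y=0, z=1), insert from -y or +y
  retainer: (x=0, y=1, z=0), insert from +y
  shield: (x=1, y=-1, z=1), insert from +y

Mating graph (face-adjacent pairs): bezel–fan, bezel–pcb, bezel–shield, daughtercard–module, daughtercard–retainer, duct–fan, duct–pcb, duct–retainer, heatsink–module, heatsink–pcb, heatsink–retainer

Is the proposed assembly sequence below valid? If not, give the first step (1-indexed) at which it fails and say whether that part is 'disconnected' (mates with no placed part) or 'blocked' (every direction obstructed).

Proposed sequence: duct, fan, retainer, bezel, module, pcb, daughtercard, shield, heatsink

Invalid at step 5 (disconnected)

1. duct@(0, 0, 0) [-x clear] — {duct}
2. fan@(0, -1, 0) [-x clear] — {duct, fan}
3. retainer@(0, 1, 0) [+y clear] — {duct, fan, retainer}
4. bezel@(0, -1, 1) [+y clear] — {bezel, duct, fan, retainer}
5. module@(0, 2, 1) — no placed neighbour ⇒ disconnected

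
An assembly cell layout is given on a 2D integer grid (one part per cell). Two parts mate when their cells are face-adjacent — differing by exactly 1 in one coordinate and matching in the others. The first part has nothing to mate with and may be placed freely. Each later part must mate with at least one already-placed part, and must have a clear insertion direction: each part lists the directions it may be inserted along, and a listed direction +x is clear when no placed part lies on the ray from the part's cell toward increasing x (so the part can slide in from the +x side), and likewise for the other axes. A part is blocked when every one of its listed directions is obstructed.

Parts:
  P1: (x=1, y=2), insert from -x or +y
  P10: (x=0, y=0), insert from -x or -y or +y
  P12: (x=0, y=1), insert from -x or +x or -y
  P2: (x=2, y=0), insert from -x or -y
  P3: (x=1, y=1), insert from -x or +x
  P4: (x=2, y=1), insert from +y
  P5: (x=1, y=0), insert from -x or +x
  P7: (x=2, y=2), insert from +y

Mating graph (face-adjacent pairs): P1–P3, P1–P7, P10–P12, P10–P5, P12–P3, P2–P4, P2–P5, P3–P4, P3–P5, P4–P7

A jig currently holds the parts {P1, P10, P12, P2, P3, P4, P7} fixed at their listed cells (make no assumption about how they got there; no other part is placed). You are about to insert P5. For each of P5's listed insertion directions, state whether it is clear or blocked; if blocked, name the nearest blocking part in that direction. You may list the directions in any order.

+x: blocked by P2; -x: blocked by P10

-x: nearest on ray is P10@(0, 0) ⇒ blocked
+x: nearest on ray is P2@(2, 0) ⇒ blocked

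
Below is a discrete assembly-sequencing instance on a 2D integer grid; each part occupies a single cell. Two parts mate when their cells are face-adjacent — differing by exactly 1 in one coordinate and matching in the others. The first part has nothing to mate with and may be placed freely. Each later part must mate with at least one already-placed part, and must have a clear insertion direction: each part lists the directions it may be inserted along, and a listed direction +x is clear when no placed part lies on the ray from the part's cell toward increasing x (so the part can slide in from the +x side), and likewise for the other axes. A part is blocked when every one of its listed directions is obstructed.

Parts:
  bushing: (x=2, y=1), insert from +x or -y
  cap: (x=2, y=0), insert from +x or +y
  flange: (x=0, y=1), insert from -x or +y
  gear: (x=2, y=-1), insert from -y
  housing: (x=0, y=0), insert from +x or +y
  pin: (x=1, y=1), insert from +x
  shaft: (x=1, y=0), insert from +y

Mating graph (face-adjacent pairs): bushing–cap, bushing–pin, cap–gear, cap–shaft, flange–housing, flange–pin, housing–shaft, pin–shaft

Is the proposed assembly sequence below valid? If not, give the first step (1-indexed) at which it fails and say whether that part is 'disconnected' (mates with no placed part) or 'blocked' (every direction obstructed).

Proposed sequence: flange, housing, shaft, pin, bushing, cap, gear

1. flange@(0, 1) [-x clear] — {flange}
2. housing@(0, 0) [+x clear] — {flange, housing}
3. shaft@(1, 0) [+y clear] — {flange, housing, shaft}
4. pin@(1, 1) [+x clear] — {flange, housing, pin, shaft}
5. bushing@(2, 1) [+x clear] — {bushing, flange, housing, pin, shaft}
6. cap@(2, 0) [+x clear] — {bushing, cap, flange, housing, pin, shaft}
7. gear@(2, -1) [-y clear] — {bushing, cap, flange, gear, housing, pin, shaft}

Valid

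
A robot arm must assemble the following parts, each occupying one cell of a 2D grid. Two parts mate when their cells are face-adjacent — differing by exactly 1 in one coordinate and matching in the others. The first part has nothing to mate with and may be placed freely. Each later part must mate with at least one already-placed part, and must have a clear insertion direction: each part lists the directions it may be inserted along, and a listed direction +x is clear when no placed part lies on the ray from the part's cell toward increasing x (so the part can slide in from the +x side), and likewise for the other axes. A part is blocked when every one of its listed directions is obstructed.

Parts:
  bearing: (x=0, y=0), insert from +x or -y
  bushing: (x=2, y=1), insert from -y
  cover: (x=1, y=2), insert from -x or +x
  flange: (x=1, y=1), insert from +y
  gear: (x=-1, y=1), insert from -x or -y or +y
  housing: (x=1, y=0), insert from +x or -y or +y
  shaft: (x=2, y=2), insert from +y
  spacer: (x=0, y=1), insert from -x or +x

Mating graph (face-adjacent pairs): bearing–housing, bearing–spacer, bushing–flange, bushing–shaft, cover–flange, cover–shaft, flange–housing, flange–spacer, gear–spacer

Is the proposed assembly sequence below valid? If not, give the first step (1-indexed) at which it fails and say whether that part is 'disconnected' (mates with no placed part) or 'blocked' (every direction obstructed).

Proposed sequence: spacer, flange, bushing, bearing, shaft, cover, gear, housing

1. spacer@(0, 1) [-x clear] — {spacer}
2. flange@(1, 1) [+y clear] — {flange, spacer}
3. bushing@(2, 1) [-y clear] — {bushing, flange, spacer}
4. bearing@(0, 0) [+x clear] — {bearing, bushing, flange, spacer}
5. shaft@(2, 2) [+y clear] — {bearing, bushing, flange, shaft, spacer}
6. cover@(1, 2) [-x clear] — {bearing, bushing, cover, flange, shaft, spacer}
7. gear@(-1, 1) [-x clear] — {bearing, bushing, cover, flange, gear, shaft, spacer}
8. housing@(1, 0) [+x clear] — {bearing, bushing, cover, flange, gear, housing, shaft, spacer}

Valid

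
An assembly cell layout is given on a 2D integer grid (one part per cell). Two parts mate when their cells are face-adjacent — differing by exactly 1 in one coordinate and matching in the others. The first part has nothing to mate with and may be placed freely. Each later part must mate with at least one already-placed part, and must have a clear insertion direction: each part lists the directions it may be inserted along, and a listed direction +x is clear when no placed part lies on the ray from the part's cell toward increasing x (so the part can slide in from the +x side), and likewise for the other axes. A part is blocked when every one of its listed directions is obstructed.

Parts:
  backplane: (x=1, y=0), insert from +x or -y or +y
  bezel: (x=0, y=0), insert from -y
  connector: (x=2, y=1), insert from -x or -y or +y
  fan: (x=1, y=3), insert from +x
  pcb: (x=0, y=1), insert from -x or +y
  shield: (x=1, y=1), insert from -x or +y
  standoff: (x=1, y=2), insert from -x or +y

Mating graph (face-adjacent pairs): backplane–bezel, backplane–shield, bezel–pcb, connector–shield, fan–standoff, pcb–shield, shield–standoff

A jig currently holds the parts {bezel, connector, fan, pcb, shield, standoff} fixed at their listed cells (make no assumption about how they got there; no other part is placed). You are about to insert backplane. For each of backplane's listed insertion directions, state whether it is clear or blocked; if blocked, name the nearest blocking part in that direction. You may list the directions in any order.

+x: ray from backplane(1, 0) has no placed part ⇒ clear
-y: ray from backplane(1, 0) has no placed part ⇒ clear
+y: nearest on ray is shield@(1, 1) ⇒ blocked

+x: clear; +y: blocked by shield; -y: clear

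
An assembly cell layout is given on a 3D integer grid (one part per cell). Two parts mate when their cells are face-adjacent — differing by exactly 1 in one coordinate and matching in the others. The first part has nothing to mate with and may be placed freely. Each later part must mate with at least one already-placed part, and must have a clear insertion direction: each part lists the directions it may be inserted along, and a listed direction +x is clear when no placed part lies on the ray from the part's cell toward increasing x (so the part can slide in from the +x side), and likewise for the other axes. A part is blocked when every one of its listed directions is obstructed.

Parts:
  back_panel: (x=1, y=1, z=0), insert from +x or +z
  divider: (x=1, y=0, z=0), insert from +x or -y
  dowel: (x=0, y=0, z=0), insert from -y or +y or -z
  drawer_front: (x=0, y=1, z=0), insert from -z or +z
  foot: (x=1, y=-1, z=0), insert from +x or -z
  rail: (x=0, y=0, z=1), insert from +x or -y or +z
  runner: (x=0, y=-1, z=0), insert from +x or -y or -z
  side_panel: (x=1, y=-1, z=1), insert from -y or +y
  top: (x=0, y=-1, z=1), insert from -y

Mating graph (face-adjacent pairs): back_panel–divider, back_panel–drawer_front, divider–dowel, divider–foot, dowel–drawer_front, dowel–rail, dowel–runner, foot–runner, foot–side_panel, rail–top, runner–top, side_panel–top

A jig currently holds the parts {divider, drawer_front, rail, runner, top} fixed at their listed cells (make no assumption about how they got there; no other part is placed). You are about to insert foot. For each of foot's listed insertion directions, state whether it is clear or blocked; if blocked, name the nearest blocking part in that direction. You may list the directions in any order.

+x: ray from foot(1, -1, 0) has no placed part ⇒ clear
-z: ray from foot(1, -1, 0) has no placed part ⇒ clear

+x: clear; -z: clear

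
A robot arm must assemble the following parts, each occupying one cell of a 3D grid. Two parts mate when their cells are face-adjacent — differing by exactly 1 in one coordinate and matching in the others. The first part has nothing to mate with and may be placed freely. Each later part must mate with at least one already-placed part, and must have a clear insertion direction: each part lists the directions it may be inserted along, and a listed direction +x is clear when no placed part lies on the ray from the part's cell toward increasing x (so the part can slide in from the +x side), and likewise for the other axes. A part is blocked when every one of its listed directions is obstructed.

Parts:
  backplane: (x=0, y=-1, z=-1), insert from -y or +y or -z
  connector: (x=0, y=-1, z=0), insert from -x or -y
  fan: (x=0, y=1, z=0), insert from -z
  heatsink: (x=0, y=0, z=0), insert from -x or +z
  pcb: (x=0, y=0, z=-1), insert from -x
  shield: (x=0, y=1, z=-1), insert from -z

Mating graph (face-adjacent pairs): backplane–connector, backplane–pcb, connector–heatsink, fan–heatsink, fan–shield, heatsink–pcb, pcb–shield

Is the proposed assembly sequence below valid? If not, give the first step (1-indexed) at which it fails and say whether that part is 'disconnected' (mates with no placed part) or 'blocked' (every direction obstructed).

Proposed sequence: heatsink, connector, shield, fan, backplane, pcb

Invalid at step 3 (disconnected)

1. heatsink@(0, 0, 0) [-x clear] — {heatsink}
2. connector@(0, -1, 0) [-x clear] — {connector, heatsink}
3. shield@(0, 1, -1) — no placed neighbour ⇒ disconnected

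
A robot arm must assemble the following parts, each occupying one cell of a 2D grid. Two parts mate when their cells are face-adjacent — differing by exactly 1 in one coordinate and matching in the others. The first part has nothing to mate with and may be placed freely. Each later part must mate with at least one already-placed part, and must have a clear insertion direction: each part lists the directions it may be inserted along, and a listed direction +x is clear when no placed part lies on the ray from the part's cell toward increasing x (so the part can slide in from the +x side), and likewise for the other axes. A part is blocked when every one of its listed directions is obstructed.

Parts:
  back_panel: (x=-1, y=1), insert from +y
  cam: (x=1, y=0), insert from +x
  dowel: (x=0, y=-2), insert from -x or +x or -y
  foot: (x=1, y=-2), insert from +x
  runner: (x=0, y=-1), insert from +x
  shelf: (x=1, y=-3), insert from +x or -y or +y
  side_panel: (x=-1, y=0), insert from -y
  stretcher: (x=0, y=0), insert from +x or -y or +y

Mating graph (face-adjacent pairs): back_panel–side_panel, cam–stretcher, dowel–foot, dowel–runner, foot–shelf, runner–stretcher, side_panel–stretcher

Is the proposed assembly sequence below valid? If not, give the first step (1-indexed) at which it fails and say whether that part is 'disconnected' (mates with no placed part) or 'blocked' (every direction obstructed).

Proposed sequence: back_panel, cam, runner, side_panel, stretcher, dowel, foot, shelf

Invalid at step 2 (disconnected)

1. back_panel@(-1, 1) [+y clear] — {back_panel}
2. cam@(1, 0) — no placed neighbour ⇒ disconnected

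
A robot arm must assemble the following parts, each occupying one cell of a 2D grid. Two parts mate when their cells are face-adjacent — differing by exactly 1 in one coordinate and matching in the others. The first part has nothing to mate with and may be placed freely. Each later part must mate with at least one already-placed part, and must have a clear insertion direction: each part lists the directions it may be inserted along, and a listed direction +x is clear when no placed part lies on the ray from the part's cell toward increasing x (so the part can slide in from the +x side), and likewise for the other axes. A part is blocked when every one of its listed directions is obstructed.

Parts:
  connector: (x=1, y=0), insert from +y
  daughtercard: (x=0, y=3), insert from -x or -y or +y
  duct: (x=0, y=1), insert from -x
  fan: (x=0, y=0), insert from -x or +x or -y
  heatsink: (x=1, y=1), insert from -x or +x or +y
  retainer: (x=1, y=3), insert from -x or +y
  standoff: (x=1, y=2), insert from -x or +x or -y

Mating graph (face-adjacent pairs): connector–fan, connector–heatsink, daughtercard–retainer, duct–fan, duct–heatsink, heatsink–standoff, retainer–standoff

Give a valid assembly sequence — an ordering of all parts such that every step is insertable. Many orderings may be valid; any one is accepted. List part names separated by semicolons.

1. connector@(1, 0) [+y clear] — {connector}
2. fan@(0, 0) [-x clear] — {connector, fan}
3. heatsink@(1, 1) [-x clear] — {connector, fan, heatsink}
4. standoff@(1, 2) [-x clear] — {connector, fan, heatsink, standoff}
5. retainer@(1, 3) [-x clear] — {connector, fan, heatsink, retainer, standoff}
6. daughtercard@(0, 3) [-x clear] — {connector, daughtercard, fan, heatsink, retainer, standoff}
7. duct@(0, 1) [-x clear] — {connector, daughtercard, duct, fan, heatsink, retainer, standoff}

connector; fan; heatsink; standoff; retainer; daughtercard; duct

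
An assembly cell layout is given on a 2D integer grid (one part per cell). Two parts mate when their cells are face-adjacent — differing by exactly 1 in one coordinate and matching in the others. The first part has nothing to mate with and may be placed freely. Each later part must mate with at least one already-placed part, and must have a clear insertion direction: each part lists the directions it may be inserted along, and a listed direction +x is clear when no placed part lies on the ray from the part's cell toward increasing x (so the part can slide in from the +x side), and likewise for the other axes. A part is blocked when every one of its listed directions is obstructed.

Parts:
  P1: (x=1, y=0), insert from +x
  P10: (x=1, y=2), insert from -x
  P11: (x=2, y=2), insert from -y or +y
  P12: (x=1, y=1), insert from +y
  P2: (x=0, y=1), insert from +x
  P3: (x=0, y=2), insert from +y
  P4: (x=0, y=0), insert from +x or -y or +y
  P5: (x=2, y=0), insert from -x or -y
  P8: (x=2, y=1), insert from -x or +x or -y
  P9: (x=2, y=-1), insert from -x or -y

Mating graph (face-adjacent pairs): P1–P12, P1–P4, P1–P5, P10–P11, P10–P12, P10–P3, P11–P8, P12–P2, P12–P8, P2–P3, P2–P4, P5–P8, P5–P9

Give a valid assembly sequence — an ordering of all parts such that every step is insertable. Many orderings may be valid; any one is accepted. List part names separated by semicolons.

P1; P5; P9; P4; P2; P12; P8; P11; P10; P3

1. P1@(1, 0) [+x clear] — {P1}
2. P5@(2, 0) [-y clear] — {P1, P5}
3. P9@(2, -1) [-x clear] — {P1, P5, P9}
4. P4@(0, 0) [-y clear] — {P1, P4, P5, P9}
5. P2@(0, 1) [+x clear] — {P1, P2, P4, P5, P9}
6. P12@(1, 1) [+y clear] — {P1, P12, P2, P4, P5, P9}
7. P8@(2, 1) [+x clear] — {P1, P12, P2, P4, P5, P8, P9}
8. P11@(2, 2) [+y clear] — {P1, P11, P12, P2, P4, P5, P8, P9}
9. P10@(1, 2) [-x clear] — {P1, P10, P11, P12, P2, P4, P5, P8, P9}
10. P3@(0, 2) [+y clear] — {P1, P10, P11, P12, P2, P3, P4, P5, P8, P9}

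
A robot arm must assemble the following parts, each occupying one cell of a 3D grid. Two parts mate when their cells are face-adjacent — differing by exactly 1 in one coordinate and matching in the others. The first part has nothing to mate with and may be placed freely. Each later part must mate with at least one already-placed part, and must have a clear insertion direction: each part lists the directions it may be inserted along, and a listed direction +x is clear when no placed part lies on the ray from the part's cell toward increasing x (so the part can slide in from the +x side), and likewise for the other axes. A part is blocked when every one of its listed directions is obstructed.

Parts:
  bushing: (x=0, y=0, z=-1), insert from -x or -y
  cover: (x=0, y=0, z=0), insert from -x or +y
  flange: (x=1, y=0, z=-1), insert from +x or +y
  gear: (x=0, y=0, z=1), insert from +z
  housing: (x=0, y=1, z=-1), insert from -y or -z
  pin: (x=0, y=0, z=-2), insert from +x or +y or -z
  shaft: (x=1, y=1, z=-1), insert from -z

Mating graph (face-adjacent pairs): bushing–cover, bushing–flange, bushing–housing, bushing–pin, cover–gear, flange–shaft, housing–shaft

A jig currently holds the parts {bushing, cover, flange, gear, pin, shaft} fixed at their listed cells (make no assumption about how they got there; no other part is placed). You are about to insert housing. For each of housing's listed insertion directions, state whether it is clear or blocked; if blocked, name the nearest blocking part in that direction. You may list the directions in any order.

-y: nearest on ray is bushing@(0, 0, -1) ⇒ blocked
-z: ray from housing(0, 1, -1) has no placed part ⇒ clear

-y: blocked by bushing; -z: clear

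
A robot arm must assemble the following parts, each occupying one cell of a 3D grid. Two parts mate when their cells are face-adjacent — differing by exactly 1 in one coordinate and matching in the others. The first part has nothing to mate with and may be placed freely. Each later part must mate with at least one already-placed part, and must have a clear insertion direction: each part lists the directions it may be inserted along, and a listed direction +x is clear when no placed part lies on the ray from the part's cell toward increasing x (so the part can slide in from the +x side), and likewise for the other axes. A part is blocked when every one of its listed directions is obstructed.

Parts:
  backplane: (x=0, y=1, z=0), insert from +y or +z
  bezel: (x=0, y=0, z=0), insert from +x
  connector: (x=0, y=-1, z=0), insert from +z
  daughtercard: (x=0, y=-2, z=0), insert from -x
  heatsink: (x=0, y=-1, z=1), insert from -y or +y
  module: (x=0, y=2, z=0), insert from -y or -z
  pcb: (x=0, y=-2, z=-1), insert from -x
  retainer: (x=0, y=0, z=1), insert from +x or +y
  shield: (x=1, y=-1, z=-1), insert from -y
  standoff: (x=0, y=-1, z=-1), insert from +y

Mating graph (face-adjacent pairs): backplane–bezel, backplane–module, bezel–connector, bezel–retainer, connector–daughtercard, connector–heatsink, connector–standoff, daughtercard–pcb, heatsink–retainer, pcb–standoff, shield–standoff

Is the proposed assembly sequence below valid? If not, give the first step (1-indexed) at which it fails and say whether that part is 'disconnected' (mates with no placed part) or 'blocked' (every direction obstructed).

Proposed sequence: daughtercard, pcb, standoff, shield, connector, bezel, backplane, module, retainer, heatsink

Valid

1. daughtercard@(0, -2, 0) [-x clear] — {daughtercard}
2. pcb@(0, -2, -1) [-x clear] — {daughtercard, pcb}
3. standoff@(0, -1, -1) [+y clear] — {daughtercard, pcb, standoff}
4. shield@(1, -1, -1) [-y clear] — {daughtercard, pcb, shield, standoff}
5. connector@(0, -1, 0) [+z clear] — {connector, daughtercard, pcb, shield, standoff}
6. bezel@(0, 0, 0) [+x clear] — {bezel, connector, daughtercard, pcb, shield, standoff}
7. backplane@(0, 1, 0) [+y clear] — {backplane, bezel, connector, daughtercard, pcb, shield, standoff}
8. module@(0, 2, 0) [-z clear] — {backplane, bezel, connector, daughtercard, module, pcb, shield, standoff}
9. retainer@(0, 0, 1) [+x clear] — {backplane, bezel, connector, daughtercard, module, pcb, retainer, shield, standoff}
10. heatsink@(0, -1, 1) [-y clear] — {backplane, bezel, connector, daughtercard, heatsink, module, pcb, retainer, shield, standoff}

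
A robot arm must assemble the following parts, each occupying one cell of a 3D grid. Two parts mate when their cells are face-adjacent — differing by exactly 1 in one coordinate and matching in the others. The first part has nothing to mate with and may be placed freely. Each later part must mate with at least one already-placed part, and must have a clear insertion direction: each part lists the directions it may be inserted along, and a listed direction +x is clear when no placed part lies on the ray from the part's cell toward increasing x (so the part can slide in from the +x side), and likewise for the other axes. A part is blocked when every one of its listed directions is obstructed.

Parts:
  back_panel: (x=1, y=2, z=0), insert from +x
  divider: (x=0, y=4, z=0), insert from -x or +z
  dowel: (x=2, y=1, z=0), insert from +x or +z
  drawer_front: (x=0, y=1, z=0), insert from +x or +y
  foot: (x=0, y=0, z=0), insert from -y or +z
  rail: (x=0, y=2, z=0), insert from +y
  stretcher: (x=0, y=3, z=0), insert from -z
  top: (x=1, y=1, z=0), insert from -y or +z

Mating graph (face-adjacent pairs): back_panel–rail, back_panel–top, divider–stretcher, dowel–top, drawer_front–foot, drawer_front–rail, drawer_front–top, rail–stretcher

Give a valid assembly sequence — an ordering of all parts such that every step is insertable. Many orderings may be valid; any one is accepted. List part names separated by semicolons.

1. drawer_front@(0, 1, 0) [+x clear] — {drawer_front}
2. foot@(0, 0, 0) [-y clear] — {drawer_front, foot}
3. rail@(0, 2, 0) [+y clear] — {drawer_front, foot, rail}
4. stretcher@(0, 3, 0) [-z clear] — {drawer_front, foot, rail, stretcher}
5. divider@(0, 4, 0) [-x clear] — {divider, drawer_front, foot, rail, stretcher}
6. top@(1, 1, 0) [-y clear] — {divider, drawer_front, foot, rail, stretcher, top}
7. dowel@(2, 1, 0) [+x clear] — {divider, dowel, drawer_front, foot, rail, stretcher, top}
8. back_panel@(1, 2, 0) [+x clear] — {back_panel, divider, dowel, drawer_front, foot, rail, stretcher, top}

drawer_front; foot; rail; stretcher; divider; top; dowel; back_panel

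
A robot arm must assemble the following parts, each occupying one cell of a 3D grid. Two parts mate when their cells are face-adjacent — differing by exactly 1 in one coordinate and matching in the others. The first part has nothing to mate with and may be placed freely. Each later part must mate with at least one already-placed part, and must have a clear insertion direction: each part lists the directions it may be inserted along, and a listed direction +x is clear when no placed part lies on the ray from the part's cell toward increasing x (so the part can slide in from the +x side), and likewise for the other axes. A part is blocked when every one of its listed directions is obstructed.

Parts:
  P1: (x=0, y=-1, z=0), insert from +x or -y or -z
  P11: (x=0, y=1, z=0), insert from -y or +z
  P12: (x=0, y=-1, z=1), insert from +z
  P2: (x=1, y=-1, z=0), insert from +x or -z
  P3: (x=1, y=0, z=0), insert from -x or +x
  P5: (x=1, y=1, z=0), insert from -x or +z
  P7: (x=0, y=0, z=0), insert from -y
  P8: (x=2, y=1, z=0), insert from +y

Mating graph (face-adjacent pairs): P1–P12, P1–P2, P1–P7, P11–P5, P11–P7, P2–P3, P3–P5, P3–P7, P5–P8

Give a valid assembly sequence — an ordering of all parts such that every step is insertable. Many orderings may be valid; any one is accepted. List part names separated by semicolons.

P2; P3; P5; P11; P8; P7; P1; P12

1. P2@(1, -1, 0) [+x clear] — {P2}
2. P3@(1, 0, 0) [-x clear] — {P2, P3}
3. P5@(1, 1, 0) [-x clear] — {P2, P3, P5}
4. P11@(0, 1, 0) [-y clear] — {P11, P2, P3, P5}
5. P8@(2, 1, 0) [+y clear] — {P11, P2, P3, P5, P8}
6. P7@(0, 0, 0) [-y clear] — {P11, P2, P3, P5, P7, P8}
7. P1@(0, -1, 0) [-y clear] — {P1, P11, P2, P3, P5, P7, P8}
8. P12@(0, -1, 1) [+z clear] — {P1, P11, P12, P2, P3, P5, P7, P8}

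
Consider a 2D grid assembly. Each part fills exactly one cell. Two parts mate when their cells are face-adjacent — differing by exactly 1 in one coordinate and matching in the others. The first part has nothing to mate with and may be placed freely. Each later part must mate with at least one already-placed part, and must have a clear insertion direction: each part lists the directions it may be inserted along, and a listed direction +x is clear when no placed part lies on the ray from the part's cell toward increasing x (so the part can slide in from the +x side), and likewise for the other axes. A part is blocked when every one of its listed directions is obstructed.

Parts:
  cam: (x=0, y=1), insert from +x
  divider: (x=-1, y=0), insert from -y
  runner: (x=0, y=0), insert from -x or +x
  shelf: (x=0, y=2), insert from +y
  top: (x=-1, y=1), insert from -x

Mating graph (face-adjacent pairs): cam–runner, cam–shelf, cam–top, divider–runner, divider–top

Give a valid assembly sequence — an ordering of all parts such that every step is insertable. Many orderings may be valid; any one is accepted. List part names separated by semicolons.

1. cam@(0, 1) [+x clear] — {cam}
2. shelf@(0, 2) [+y clear] — {cam, shelf}
3. top@(-1, 1) [-x clear] — {cam, shelf, top}
4. runner@(0, 0) [-x clear] — {cam, runner, shelf, top}
5. divider@(-1, 0) [-y clear] — {cam, divider, runner, shelf, top}

cam; shelf; top; runner; divider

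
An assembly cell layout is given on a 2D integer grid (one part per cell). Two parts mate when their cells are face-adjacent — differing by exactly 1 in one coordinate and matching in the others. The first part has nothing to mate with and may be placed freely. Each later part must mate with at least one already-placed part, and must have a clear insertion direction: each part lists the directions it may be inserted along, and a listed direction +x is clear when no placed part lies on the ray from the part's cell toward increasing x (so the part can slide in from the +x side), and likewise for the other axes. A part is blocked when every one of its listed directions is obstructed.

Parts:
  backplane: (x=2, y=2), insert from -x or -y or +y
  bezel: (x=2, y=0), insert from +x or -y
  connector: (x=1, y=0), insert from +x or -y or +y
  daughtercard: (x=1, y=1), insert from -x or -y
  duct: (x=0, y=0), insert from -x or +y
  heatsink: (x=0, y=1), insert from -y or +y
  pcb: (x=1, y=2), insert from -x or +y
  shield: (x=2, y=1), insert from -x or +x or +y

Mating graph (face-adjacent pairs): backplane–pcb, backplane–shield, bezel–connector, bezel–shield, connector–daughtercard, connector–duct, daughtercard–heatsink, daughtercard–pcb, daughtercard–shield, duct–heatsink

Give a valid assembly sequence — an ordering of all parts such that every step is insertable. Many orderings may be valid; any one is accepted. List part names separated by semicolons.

1. duct@(0, 0) [-x clear] — {duct}
2. heatsink@(0, 1) [+y clear] — {duct, heatsink}
3. daughtercard@(1, 1) [-y clear] — {daughtercard, duct, heatsink}
4. shield@(2, 1) [+x clear] — {daughtercard, duct, heatsink, shield}
5. bezel@(2, 0) [+x clear] — {bezel, daughtercard, duct, heatsink, shield}
6. backplane@(2, 2) [-x clear] — {backplane, bezel, daughtercard, duct, heatsink, shield}
7. pcb@(1, 2) [-x clear] — {backplane, bezel, daughtercard, duct, heatsink, pcb, shield}
8. connector@(1, 0) [-y clear] — {backplane, bezel, connector, daughtercard, duct, heatsink, pcb, shield}

duct; heatsink; daughtercard; shield; bezel; backplane; pcb; connector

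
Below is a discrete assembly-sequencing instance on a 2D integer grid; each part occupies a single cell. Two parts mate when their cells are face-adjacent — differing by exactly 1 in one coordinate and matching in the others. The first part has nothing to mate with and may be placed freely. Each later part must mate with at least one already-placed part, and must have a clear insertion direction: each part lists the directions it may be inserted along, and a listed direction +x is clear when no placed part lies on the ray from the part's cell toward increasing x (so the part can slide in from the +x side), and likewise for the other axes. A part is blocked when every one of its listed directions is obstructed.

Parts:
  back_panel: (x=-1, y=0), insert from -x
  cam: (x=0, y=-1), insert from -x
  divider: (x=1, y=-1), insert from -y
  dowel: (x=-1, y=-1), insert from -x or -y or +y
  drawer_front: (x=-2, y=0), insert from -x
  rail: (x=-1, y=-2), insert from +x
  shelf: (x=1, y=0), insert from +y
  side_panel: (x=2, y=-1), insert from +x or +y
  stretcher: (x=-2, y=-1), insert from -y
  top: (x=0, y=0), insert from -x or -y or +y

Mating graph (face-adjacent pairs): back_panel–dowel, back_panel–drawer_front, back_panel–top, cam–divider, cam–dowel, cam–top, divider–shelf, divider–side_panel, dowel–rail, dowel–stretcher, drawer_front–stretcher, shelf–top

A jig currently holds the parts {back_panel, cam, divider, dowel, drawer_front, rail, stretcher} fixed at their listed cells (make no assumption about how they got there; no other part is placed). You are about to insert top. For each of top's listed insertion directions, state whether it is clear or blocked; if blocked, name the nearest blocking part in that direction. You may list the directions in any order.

+y: clear; -x: blocked by back_panel; -y: blocked by cam

-x: nearest on ray is back_panel@(-1, 0) ⇒ blocked
-y: nearest on ray is cam@(0, -1) ⇒ blocked
+y: ray from top(0, 0) has no placed part ⇒ clear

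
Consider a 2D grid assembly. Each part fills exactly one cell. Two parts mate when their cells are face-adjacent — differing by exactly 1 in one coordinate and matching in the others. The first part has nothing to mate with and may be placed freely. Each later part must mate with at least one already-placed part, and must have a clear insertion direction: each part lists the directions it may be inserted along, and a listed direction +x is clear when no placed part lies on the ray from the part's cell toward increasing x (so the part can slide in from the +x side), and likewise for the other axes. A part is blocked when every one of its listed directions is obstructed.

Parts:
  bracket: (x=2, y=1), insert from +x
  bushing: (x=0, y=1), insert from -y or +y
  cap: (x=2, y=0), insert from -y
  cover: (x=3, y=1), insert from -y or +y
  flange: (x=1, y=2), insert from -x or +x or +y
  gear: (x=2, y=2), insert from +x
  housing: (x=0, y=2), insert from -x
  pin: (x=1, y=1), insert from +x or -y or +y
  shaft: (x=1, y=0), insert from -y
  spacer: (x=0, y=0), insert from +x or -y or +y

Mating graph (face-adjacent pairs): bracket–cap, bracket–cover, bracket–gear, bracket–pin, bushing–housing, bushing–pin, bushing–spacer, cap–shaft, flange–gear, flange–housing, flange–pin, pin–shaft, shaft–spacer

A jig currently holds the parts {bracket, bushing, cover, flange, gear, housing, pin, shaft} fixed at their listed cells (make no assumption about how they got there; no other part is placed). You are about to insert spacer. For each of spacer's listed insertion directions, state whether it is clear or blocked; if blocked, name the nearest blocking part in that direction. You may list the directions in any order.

+x: blocked by shaft; +y: blocked by bushing; -y: clear

+x: nearest on ray is shaft@(1, 0) ⇒ blocked
-y: ray from spacer(0, 0) has no placed part ⇒ clear
+y: nearest on ray is bushing@(0, 1) ⇒ blocked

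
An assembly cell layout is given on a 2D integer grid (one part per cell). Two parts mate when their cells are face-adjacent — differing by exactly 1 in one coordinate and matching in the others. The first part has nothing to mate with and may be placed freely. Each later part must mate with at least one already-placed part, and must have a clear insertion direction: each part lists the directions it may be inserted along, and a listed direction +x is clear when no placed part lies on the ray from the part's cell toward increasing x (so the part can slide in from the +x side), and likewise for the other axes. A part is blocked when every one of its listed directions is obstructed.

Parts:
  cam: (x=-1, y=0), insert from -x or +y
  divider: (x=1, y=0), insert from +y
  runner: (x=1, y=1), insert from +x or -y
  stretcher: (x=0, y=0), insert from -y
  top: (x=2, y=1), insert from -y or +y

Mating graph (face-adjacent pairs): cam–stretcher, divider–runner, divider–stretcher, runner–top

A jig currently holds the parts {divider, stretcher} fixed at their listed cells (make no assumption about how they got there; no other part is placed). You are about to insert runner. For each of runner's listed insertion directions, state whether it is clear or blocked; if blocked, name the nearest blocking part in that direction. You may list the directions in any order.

+x: clear; -y: blocked by divider

+x: ray from runner(1, 1) has no placed part ⇒ clear
-y: nearest on ray is divider@(1, 0) ⇒ blocked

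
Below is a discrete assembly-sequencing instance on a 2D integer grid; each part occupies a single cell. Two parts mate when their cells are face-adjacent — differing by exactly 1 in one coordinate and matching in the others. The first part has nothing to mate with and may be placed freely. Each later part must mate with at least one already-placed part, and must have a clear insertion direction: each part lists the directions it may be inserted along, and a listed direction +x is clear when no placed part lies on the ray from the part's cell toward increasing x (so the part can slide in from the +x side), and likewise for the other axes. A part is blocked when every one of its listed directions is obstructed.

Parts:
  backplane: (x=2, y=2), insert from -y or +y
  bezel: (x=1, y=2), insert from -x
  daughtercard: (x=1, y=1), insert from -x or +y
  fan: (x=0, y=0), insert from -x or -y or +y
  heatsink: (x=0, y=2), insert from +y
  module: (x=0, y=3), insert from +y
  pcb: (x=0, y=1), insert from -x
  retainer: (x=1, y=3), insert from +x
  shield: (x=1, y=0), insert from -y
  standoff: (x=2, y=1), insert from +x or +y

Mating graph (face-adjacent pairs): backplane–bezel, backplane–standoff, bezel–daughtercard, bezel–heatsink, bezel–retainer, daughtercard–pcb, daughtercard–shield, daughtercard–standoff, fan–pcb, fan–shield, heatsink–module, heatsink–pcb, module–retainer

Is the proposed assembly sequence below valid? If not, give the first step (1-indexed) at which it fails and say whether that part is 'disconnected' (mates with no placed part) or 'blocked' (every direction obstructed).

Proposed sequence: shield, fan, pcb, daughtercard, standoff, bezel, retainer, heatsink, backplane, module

Valid

1. shield@(1, 0) [-y clear] — {shield}
2. fan@(0, 0) [-x clear] — {fan, shield}
3. pcb@(0, 1) [-x clear] — {fan, pcb, shield}
4. daughtercard@(1, 1) [+y clear] — {daughtercard, fan, pcb, shield}
5. standoff@(2, 1) [+x clear] — {daughtercard, fan, pcb, shield, standoff}
6. bezel@(1, 2) [-x clear] — {bezel, daughtercard, fan, pcb, shield, standoff}
7. retainer@(1, 3) [+x clear] — {bezel, daughtercard, fan, pcb, retainer, shield, standoff}
8. heatsink@(0, 2) [+y clear] — {bezel, daughtercard, fan, heatsink, pcb, retainer, shield, standoff}
9. backplane@(2, 2) [+y clear] — {backplane, bezel, daughtercard, fan, heatsink, pcb, retainer, shield, standoff}
10. module@(0, 3) [+y clear] — {backplane, bezel, daughtercard, fan, heatsink, module, pcb, retainer, shield, standoff}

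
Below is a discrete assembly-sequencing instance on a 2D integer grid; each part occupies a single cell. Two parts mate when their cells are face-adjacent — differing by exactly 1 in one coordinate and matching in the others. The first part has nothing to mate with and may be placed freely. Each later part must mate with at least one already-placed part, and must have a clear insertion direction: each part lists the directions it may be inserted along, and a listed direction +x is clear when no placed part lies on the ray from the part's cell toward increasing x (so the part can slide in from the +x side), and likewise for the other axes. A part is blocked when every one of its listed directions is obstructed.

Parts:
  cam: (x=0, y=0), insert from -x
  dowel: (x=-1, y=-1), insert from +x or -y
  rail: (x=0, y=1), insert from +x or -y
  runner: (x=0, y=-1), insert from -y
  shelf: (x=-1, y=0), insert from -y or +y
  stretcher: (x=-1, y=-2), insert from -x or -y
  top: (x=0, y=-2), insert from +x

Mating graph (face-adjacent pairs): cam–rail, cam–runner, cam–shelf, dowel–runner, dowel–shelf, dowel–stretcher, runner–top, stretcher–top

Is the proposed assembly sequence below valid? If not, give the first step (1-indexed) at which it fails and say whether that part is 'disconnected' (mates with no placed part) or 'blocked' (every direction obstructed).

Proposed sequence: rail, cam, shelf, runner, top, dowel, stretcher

1. rail@(0, 1) [+x clear] — {rail}
2. cam@(0, 0) [-x clear] — {cam, rail}
3. shelf@(-1, 0) [-y clear] — {cam, rail, shelf}
4. runner@(0, -1) [-y clear] — {cam, rail, runner, shelf}
5. top@(0, -2) [+x clear] — {cam, rail, runner, shelf, top}
6. dowel@(-1, -1) [-y clear] — {cam, dowel, rail, runner, shelf, top}
7. stretcher@(-1, -2) [-x clear] — {cam, dowel, rail, runner, shelf, stretcher, top}

Valid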